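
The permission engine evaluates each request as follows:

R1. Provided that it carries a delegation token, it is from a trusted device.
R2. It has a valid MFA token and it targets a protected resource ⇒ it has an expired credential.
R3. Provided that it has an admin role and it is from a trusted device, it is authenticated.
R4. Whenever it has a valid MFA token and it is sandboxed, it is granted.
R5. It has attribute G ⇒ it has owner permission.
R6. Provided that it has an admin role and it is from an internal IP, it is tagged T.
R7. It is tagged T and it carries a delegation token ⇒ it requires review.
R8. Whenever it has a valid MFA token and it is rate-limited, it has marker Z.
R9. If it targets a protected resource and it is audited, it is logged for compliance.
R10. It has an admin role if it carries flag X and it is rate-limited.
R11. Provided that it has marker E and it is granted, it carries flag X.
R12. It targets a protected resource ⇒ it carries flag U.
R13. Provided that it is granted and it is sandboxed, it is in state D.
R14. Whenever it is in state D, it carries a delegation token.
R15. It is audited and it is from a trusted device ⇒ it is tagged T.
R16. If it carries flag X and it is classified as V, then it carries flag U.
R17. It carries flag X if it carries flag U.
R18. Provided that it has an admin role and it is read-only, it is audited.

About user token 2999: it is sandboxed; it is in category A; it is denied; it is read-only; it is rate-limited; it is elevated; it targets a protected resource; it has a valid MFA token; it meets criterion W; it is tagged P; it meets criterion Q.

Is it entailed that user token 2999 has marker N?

Forward chaining from the given facts derives: has an expired credential, is granted, has marker Z, carries flag U, is in state D, carries a delegation token, carries flag X, is from a trusted device, has an admin role, is audited, is authenticated, is logged for compliance, is tagged T, requires review.
No rule has "it has marker N" as its conclusion, and it is not among the given facts.

No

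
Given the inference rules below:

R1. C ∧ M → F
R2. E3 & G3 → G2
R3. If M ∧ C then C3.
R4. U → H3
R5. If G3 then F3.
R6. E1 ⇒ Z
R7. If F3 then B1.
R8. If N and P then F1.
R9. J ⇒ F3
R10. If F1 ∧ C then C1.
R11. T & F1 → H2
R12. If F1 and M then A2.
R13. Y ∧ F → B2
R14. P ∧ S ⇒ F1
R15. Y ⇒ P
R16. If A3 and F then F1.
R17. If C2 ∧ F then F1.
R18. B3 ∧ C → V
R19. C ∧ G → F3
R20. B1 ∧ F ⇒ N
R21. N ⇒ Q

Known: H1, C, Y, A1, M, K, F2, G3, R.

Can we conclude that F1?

F  (by R1: C, M)
F3  (by R5: G3)
B1  (by R7: F3)
P  (by R15: Y)
N  (by R20: B1, F)
F1  (by R8: N, P)

Yes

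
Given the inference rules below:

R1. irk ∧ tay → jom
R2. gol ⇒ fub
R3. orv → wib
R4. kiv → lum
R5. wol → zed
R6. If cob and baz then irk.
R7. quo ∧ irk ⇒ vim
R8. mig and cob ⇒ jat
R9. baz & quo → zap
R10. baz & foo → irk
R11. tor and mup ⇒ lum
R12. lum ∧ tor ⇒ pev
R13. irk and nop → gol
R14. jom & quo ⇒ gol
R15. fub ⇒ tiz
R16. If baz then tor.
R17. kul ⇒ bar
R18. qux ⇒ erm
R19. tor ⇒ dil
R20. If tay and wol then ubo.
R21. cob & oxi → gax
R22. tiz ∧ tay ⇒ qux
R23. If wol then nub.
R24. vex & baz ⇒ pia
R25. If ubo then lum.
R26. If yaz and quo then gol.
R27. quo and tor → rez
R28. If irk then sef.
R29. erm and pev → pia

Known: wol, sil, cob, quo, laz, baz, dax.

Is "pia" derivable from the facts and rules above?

Forward chaining from the given facts derives: zed, irk, vim, zap, tor, dil, nub, rez, sef.
Rules concluding pia: R24 needs vex; R29 needs erm — none of these are established.

No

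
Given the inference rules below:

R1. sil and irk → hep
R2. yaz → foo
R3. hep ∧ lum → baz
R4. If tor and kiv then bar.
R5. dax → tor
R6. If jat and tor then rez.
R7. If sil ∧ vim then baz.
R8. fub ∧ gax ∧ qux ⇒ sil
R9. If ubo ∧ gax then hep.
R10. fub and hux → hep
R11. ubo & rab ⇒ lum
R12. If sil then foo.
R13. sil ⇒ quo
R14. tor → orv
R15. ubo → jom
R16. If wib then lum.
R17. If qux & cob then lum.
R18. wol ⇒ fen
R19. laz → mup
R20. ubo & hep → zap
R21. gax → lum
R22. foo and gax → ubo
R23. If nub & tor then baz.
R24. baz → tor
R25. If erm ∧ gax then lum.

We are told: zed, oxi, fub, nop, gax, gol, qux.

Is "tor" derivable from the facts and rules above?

sil  (by R8: fub, gax, qux)
foo  (by R12: sil)
lum  (by R21: gax)
ubo  (by R22: foo, gax)
hep  (by R9: ubo, gax)
baz  (by R3: hep, lum)
tor  (by R24: baz)

Yes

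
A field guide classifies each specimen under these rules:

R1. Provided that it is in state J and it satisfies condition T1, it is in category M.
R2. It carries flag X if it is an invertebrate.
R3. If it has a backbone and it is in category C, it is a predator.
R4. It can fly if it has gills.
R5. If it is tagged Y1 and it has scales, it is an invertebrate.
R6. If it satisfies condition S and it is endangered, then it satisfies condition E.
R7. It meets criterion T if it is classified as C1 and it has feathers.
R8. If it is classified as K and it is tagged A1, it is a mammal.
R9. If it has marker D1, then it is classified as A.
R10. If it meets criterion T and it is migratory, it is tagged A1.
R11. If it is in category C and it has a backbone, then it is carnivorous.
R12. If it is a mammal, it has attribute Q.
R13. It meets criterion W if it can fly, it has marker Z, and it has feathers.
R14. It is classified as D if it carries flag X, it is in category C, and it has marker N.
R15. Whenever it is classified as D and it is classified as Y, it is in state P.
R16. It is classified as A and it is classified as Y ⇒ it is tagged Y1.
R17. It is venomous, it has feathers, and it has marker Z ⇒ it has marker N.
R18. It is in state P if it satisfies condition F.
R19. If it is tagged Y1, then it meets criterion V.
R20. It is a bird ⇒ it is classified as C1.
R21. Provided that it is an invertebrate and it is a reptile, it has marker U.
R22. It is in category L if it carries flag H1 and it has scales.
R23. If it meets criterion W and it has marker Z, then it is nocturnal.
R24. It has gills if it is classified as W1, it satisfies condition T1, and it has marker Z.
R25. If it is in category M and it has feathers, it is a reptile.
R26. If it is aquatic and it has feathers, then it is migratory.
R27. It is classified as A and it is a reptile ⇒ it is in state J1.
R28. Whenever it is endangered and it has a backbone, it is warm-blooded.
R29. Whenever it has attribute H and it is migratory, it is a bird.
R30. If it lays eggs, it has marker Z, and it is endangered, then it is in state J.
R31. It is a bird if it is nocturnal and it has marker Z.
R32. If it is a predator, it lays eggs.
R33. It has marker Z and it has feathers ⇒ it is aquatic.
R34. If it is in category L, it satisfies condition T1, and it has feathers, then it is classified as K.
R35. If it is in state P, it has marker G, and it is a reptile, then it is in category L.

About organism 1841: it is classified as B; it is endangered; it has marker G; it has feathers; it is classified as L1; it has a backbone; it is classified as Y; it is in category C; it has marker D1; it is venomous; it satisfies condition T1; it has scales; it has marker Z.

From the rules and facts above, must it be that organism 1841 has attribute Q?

No

Forward chaining from the given facts derives: is a predator, is classified as A, is carnivorous, is tagged Y1, has marker N, meets criterion V, is warm-blooded, lays eggs, is aquatic, is an invertebrate, is migratory, is in state J, is in category M, carries flag X, is classified as D, is in state P, is a reptile, is in state J1, is in category L, has marker U, is classified as K.
The only rule concluding "it has attribute Q" is R12, which needs "it is a mammal"; that is never established.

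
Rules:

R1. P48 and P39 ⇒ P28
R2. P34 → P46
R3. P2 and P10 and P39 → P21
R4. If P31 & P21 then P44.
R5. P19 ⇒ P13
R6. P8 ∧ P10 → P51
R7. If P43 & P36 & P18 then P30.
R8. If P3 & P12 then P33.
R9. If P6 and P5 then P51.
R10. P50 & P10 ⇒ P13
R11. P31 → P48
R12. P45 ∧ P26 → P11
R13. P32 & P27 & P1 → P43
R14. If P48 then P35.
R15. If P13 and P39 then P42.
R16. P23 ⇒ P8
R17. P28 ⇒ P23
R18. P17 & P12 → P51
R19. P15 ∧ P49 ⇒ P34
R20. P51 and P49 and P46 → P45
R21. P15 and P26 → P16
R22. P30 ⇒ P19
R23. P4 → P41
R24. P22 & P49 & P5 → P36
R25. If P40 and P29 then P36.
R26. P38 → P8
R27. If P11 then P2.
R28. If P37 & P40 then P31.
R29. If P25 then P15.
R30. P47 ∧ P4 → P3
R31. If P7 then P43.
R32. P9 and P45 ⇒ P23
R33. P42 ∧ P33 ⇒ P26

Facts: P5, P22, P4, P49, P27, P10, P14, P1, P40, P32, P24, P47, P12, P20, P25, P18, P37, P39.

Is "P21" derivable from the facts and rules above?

Yes

P43  (by R13: P32, P27, P1)
P36  (by R24: P22, P49, P5)
P31  (by R28: P37, P40)
P15  (by R29: P25)
P3  (by R30: P47, P4)
P30  (by R7: P43, P36, P18)
P33  (by R8: P3, P12)
P48  (by R11: P31)
P34  (by R19: P15, P49)
P19  (by R22: P30)
P28  (by R1: P48, P39)
P46  (by R2: P34)
P13  (by R5: P19)
P42  (by R15: P13, P39)
P23  (by R17: P28)
P26  (by R33: P42, P33)
P8  (by R16: P23)
P51  (by R6: P8, P10)
P45  (by R20: P51, P49, P46)
P11  (by R12: P45, P26)
P2  (by R27: P11)
P21  (by R3: P2, P10, P39)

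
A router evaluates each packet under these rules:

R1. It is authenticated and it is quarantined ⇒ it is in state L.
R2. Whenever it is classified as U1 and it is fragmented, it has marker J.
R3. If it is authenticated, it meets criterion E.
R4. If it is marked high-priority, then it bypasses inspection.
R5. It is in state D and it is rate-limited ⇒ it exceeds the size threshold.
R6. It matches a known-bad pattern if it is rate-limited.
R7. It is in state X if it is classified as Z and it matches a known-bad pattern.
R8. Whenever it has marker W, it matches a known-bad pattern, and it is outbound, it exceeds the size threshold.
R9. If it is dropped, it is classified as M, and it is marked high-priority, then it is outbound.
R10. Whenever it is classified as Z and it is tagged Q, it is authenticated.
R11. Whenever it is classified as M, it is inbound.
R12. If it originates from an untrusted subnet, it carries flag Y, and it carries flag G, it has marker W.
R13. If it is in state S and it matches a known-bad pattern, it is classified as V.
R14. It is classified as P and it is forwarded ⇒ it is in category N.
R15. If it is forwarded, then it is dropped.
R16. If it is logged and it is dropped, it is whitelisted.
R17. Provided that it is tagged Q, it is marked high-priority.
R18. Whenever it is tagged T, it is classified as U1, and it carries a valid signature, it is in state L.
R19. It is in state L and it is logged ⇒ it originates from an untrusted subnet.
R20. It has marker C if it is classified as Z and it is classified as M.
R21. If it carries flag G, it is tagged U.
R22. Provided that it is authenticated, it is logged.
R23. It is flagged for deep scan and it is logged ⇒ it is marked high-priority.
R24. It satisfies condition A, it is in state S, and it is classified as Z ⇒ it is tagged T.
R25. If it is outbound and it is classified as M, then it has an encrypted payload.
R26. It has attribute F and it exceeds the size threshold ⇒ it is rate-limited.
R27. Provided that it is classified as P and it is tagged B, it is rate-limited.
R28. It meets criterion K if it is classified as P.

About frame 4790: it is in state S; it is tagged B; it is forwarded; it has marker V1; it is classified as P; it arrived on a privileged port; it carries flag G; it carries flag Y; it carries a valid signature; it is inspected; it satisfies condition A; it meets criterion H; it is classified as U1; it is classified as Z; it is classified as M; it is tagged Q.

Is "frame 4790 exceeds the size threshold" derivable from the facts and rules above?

Yes

By R10 (it is classified as Z, it is tagged Q): it is authenticated.
By R15 (it is forwarded): it is dropped.
By R17 (it is tagged Q): it is marked high-priority.
By R22 (it is authenticated): it is logged.
By R24 (it satisfies condition A, it is in state S, it is classified as Z): it is tagged T.
By R27 (it is classified as P, it is tagged B): it is rate-limited.
By R6 (it is rate-limited): it matches a known-bad pattern.
By R9 (it is dropped, it is classified as M, it is marked high-priority): it is outbound.
By R18 (it is tagged T, it is classified as U1, it carries a valid signature): it is in state L.
By R19 (it is in state L, it is logged): it originates from an untrusted subnet.
By R12 (it originates from an untrusted subnet, it carries flag Y, it carries flag G): it has marker W.
By R8 (it has marker W, it matches a known-bad pattern, it is outbound): it exceeds the size threshold.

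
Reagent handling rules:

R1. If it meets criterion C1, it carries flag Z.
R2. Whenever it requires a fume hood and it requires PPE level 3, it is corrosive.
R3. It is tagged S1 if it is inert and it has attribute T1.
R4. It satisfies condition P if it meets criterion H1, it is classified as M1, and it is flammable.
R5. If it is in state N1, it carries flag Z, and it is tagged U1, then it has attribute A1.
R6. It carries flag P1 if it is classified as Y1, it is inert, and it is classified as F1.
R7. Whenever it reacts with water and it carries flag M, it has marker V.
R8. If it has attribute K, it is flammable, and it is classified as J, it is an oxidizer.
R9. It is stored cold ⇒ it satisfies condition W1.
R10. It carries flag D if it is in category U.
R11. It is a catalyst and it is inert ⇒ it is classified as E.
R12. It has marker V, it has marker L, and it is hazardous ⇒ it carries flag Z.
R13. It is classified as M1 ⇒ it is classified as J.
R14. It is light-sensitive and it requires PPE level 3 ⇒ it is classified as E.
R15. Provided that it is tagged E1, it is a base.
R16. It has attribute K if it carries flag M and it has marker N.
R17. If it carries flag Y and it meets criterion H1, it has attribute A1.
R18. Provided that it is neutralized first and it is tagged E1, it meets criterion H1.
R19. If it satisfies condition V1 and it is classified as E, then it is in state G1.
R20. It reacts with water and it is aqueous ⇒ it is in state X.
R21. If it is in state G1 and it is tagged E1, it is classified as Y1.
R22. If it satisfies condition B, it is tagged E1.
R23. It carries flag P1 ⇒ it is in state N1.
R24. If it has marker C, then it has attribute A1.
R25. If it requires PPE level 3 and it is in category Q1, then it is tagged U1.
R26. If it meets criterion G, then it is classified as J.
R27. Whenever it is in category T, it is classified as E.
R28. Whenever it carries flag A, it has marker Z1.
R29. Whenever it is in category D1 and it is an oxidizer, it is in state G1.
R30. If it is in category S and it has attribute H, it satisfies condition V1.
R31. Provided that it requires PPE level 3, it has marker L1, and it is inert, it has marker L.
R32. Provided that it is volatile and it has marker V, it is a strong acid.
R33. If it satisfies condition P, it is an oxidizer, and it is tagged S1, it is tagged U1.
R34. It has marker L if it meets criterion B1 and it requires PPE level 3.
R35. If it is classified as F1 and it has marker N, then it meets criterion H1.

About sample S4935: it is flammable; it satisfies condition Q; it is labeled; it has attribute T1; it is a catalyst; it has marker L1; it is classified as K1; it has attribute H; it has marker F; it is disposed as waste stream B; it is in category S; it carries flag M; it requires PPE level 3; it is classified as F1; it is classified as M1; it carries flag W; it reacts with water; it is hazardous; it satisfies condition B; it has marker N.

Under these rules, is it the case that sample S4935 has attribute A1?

Forward chaining from the given facts derives: has marker V, is classified as J, has attribute K, is tagged E1, satisfies condition V1, meets criterion H1, satisfies condition P, is an oxidizer, is a base.
Rules concluding "it has attribute A1": R5 needs "it is in state N1"; R17 needs "it carries flag Y"; R24 needs "it has marker C" — none of these are established.

No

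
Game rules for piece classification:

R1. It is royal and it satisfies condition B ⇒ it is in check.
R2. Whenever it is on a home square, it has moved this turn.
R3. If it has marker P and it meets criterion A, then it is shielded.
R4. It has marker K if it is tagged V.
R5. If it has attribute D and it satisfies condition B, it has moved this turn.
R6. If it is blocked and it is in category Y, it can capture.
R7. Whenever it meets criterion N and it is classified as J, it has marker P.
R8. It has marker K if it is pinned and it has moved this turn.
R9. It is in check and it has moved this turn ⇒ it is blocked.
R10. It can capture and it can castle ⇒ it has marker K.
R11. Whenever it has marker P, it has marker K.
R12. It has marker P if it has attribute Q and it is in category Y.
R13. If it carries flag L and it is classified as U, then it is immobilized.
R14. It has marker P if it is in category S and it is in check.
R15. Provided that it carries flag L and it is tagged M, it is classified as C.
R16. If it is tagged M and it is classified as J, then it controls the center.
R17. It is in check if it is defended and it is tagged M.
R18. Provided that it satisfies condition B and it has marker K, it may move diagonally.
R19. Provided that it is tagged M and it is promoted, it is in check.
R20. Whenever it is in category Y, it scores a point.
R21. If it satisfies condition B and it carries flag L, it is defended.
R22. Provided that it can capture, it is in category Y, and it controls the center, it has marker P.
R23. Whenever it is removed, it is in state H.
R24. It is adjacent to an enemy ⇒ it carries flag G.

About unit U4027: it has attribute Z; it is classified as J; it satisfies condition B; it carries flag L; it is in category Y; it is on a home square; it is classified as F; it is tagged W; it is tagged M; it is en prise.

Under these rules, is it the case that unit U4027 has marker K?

Yes

By R2 (it is on a home square): it has moved this turn.
By R16 (it is tagged M, it is classified as J): it controls the center.
By R21 (it satisfies condition B, it carries flag L): it is defended.
By R17 (it is defended, it is tagged M): it is in check.
By R9 (it is in check, it has moved this turn): it is blocked.
By R6 (it is blocked, it is in category Y): it can capture.
By R22 (it can capture, it is in category Y, it controls the center): it has marker P.
By R11 (it has marker P): it has marker K.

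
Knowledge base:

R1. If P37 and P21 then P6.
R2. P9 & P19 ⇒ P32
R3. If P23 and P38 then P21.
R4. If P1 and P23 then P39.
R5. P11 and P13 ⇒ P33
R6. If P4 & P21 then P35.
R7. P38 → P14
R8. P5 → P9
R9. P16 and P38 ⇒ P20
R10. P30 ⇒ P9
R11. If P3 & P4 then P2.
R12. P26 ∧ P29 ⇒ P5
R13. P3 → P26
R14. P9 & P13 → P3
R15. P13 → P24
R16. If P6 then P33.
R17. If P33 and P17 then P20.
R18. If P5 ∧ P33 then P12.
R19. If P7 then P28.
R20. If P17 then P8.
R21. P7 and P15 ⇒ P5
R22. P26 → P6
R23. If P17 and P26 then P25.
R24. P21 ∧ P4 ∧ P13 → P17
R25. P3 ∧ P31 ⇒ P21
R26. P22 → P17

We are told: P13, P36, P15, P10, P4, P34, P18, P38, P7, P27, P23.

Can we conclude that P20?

Yes

P21  (by R3: P23, P38)
P5  (by R21: P7, P15)
P17  (by R24: P21, P4, P13)
P9  (by R8: P5)
P3  (by R14: P9, P13)
P26  (by R13: P3)
P6  (by R22: P26)
P33  (by R16: P6)
P20  (by R17: P33, P17)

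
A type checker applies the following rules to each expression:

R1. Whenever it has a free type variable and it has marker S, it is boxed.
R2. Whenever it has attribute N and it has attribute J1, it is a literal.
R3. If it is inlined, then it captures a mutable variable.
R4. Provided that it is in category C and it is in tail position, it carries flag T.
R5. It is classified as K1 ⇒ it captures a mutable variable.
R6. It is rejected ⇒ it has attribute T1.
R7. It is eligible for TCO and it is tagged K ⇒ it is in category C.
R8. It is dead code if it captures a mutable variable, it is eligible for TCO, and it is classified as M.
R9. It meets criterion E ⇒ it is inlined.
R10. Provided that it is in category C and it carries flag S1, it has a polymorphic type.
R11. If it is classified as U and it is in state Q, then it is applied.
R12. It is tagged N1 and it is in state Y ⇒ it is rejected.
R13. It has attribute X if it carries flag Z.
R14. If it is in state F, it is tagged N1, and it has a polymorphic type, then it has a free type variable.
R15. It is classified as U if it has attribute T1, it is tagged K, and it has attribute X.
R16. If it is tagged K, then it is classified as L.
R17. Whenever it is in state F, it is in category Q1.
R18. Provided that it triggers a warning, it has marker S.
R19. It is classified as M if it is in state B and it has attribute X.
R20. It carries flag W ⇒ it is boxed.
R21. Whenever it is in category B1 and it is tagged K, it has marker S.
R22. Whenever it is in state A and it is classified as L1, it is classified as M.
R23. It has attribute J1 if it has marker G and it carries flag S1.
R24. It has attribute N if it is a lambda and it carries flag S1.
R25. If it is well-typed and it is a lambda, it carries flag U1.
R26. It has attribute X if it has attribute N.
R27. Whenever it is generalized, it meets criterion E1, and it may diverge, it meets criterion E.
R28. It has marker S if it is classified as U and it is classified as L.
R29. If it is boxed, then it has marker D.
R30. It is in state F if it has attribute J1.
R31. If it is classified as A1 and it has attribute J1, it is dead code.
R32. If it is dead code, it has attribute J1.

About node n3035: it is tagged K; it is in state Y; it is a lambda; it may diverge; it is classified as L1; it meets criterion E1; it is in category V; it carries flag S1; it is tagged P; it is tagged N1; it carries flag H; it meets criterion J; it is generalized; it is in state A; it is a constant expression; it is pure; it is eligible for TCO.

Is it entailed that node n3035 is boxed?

By R7 (it is eligible for TCO, it is tagged K): it is in category C.
By R10 (it is in category C, it carries flag S1): it has a polymorphic type.
By R12 (it is tagged N1, it is in state Y): it is rejected.
By R16 (it is tagged K): it is classified as L.
By R22 (it is in state A, it is classified as L1): it is classified as M.
By R24 (it is a lambda, it carries flag S1): it has attribute N.
By R26 (it has attribute N): it has attribute X.
By R27 (it is generalized, it meets criterion E1, it may diverge): it meets criterion E.
By R6 (it is rejected): it has attribute T1.
By R9 (it meets criterion E): it is inlined.
By R15 (it has attribute T1, it is tagged K, it has attribute X): it is classified as U.
By R28 (it is classified as U, it is classified as L): it has marker S.
By R3 (it is inlined): it captures a mutable variable.
By R8 (it captures a mutable variable, it is eligible for TCO, it is classified as M): it is dead code.
By R32 (it is dead code): it has attribute J1.
By R30 (it has attribute J1): it is in state F.
By R14 (it is in state F, it is tagged N1, it has a polymorphic type): it has a free type variable.
By R1 (it has a free type variable, it has marker S): it is boxed.

Yes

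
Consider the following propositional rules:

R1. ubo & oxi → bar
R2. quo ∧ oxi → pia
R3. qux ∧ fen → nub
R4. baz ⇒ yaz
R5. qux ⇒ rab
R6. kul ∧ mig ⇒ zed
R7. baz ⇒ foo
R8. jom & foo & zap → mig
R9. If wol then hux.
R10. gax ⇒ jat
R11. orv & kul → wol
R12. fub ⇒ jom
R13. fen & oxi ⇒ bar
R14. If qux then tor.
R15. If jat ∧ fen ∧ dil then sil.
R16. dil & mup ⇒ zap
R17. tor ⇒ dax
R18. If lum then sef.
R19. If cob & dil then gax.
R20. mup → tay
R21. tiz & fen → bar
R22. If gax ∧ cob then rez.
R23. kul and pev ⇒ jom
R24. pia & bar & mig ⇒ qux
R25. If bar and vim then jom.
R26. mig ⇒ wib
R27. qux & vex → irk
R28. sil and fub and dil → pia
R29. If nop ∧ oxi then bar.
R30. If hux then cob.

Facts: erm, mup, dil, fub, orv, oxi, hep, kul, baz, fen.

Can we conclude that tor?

Yes

foo  (by R7: baz)
wol  (by R11: orv, kul)
jom  (by R12: fub)
bar  (by R13: fen, oxi)
zap  (by R16: dil, mup)
mig  (by R8: jom, foo, zap)
hux  (by R9: wol)
cob  (by R30: hux)
gax  (by R19: cob, dil)
jat  (by R10: gax)
sil  (by R15: jat, fen, dil)
pia  (by R28: sil, fub, dil)
qux  (by R24: pia, bar, mig)
tor  (by R14: qux)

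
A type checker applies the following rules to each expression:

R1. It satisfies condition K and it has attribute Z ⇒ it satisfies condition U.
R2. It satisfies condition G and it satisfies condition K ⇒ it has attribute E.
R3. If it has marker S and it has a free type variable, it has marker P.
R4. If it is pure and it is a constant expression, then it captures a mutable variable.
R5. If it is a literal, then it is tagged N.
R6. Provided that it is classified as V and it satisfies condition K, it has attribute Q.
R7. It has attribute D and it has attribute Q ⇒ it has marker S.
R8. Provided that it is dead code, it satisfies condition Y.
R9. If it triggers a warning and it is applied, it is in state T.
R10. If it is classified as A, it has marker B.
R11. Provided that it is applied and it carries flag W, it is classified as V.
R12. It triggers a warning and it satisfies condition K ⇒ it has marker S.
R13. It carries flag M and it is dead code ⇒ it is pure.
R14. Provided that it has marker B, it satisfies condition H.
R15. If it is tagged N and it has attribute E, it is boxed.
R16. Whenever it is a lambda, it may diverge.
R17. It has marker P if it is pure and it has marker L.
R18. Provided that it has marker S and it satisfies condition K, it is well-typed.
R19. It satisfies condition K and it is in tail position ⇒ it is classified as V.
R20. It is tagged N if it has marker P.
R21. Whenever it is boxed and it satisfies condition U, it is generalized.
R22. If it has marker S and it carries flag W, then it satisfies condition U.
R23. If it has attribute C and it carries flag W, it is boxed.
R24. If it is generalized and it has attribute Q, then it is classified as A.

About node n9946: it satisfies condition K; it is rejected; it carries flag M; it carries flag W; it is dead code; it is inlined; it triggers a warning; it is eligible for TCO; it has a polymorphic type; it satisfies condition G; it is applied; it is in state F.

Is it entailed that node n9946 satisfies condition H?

Forward chaining from the given facts derives: has attribute E, satisfies condition Y, is in state T, is classified as V, has marker S, is pure, is well-typed, satisfies condition U, has attribute Q.
The only rule concluding "it satisfies condition H" is R14, which needs "it has marker B"; that is never established.

No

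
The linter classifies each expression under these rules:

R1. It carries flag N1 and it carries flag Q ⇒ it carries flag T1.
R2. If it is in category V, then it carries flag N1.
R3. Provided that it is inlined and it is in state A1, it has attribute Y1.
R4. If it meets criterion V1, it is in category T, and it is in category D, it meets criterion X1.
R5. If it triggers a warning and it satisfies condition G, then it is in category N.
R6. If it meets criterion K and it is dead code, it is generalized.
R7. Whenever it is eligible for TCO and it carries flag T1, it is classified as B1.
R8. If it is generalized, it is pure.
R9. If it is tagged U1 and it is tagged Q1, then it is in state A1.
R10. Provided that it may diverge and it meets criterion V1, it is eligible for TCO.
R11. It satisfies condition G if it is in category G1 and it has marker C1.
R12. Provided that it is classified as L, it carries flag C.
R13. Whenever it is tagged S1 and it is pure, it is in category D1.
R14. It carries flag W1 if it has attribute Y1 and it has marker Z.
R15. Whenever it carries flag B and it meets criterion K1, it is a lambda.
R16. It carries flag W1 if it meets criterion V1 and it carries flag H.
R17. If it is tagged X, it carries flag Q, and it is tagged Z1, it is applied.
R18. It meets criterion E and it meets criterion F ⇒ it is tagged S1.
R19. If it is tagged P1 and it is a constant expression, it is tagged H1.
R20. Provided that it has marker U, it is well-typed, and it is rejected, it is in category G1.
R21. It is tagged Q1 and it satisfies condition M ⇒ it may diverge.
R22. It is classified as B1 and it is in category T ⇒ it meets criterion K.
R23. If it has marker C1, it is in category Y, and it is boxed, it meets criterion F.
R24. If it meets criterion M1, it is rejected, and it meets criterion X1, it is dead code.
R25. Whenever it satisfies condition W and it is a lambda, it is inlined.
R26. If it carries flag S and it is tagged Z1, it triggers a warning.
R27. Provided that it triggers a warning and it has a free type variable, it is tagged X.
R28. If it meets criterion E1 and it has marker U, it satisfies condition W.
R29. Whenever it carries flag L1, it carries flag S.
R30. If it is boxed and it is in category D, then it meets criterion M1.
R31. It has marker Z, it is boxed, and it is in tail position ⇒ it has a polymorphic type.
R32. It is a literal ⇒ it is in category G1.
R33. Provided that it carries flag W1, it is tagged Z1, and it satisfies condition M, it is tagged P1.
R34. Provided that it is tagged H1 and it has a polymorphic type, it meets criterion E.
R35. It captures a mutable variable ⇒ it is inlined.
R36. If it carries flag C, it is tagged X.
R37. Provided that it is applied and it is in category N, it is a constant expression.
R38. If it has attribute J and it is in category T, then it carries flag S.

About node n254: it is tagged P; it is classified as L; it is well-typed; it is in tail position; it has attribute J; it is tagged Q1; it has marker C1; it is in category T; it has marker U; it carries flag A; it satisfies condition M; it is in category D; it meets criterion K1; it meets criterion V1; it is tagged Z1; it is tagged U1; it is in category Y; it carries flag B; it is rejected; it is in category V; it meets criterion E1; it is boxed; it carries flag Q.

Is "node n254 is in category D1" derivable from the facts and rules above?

No

Forward chaining from the given facts derives: carries flag N1, meets criterion X1, is in state A1, carries flag C, is a lambda, is in category G1, may diverge, meets criterion F, satisfies condition W, meets criterion M1, is tagged X, carries flag S, carries flag T1, is eligible for TCO, satisfies condition G, is applied, is dead code, is inlined, triggers a warning, has attribute Y1, is in category N, is classified as B1, meets criterion K, is a constant expression, is generalized, is pure.
The only rule concluding "it is in category D1" is R13, which needs "it is tagged S1"; that is never established.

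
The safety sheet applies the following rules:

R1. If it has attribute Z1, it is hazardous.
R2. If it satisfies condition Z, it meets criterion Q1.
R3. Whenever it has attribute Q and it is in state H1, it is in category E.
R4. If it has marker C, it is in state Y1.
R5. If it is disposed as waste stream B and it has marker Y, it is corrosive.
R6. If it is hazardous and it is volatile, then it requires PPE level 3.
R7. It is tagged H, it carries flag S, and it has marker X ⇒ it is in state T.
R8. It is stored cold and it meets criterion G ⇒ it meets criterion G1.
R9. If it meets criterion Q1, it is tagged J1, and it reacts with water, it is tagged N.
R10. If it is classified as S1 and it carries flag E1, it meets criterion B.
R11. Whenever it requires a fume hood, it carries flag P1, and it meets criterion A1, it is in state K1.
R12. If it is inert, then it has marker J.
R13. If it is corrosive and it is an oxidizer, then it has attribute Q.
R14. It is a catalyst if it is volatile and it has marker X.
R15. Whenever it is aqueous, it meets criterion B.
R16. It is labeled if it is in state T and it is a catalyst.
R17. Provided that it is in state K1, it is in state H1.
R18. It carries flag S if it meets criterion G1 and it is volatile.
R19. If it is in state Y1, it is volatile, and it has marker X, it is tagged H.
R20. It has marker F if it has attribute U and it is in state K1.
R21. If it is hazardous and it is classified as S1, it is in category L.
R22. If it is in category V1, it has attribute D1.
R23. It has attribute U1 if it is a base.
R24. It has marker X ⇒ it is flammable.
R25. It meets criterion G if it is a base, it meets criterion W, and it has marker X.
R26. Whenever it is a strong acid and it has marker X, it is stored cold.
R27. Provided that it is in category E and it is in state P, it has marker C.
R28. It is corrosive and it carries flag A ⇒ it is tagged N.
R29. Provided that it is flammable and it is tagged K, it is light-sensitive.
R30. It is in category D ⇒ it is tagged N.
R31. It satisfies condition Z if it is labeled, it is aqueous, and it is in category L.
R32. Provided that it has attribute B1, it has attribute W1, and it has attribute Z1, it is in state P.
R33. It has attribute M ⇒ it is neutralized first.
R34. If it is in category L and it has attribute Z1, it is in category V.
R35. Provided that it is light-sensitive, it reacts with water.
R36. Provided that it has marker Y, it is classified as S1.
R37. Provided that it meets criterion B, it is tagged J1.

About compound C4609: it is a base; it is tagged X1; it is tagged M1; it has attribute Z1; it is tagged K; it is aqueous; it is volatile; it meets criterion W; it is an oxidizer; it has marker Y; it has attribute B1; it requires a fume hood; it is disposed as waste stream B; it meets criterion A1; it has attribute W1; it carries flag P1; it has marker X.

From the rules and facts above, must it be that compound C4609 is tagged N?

Forward chaining from the given facts derives: is hazardous, is corrosive, requires PPE level 3, is in state K1, has attribute Q, is a catalyst, meets criterion B, is in state H1, has attribute U1, is flammable, meets criterion G, is light-sensitive, is in state P, reacts with water, is classified as S1, is tagged J1, is in category E, is in category L, has marker C, is in category V, is in state Y1, is tagged H.
Rules concluding "it is tagged N": R9 needs "it meets criterion Q1"; R28 needs "it carries flag A"; R30 needs "it is in category D" — none of these are established.

No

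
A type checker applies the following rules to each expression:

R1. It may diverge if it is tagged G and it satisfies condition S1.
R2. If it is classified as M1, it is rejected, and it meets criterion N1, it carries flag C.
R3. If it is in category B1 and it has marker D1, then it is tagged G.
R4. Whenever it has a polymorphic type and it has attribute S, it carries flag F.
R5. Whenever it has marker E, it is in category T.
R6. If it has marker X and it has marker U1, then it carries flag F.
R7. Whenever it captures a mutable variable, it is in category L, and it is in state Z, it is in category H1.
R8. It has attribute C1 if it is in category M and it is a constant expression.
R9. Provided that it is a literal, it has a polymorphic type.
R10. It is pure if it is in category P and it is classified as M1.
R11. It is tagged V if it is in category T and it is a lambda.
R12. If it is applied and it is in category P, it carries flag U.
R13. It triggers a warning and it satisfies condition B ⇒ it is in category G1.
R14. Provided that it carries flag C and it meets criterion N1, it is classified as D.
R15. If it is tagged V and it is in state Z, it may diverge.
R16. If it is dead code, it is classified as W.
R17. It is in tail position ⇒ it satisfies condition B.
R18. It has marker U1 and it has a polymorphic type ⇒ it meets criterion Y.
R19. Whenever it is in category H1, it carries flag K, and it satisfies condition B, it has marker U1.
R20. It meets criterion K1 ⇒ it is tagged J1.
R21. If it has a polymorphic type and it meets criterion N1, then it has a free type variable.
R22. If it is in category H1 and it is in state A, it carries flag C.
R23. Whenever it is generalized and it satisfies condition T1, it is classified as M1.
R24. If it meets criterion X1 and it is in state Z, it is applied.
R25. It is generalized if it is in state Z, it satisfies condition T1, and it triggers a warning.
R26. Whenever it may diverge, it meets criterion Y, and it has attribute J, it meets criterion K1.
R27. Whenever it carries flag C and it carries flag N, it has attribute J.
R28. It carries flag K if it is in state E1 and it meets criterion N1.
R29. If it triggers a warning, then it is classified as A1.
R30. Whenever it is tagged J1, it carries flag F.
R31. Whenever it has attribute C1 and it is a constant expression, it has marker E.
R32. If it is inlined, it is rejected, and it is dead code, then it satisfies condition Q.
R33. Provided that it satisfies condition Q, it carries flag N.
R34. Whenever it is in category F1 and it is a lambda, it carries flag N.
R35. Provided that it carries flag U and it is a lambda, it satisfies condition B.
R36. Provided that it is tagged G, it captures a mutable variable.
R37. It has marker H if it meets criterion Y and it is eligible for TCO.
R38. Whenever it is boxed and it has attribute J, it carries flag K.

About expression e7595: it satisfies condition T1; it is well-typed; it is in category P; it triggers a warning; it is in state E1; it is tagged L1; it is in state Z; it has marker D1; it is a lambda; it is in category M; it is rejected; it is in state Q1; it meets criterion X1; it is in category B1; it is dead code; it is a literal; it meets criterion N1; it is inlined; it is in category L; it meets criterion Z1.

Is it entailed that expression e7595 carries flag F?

Forward chaining from the given facts derives: is tagged G, has a polymorphic type, is classified as W, has a free type variable, is applied, is generalized, carries flag K, is classified as A1, satisfies condition Q, carries flag N, captures a mutable variable, is in category H1, carries flag U, is classified as M1, satisfies condition B, carries flag C, is pure, is in category G1, is classified as D, has marker U1, has attribute J, meets criterion Y.
Rules concluding "it carries flag F": R4 needs "it has attribute S"; R6 needs "it has marker X"; R30 needs "it is tagged J1" — none of these are established.

No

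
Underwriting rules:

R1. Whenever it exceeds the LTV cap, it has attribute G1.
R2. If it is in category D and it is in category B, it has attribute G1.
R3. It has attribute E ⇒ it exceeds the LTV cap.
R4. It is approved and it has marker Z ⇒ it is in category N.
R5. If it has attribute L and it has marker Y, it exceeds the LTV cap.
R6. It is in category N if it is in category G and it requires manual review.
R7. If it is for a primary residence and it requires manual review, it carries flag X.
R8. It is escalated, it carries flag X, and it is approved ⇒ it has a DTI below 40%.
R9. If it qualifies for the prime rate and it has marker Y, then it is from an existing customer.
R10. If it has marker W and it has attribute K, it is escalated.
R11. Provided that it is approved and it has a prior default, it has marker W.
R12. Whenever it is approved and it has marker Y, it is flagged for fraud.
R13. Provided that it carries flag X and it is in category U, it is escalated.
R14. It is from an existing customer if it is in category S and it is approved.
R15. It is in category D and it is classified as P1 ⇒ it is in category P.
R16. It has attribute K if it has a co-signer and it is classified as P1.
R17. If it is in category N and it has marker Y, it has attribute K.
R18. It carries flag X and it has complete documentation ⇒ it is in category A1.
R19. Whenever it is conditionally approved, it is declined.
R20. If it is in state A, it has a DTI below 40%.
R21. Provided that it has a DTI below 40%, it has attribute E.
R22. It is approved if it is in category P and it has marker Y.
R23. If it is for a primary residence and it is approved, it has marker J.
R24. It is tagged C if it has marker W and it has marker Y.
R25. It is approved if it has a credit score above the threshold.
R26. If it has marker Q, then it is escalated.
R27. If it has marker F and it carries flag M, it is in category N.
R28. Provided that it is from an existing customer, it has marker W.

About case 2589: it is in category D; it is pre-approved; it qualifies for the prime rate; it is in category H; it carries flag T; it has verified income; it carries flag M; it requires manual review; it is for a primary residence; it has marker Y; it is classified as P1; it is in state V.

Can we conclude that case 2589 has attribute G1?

No

Forward chaining from the given facts derives: carries flag X, is from an existing customer, is in category P, is approved, has marker J, has marker W, is flagged for fraud, is tagged C.
Rules concluding "it has attribute G1": R1 needs "it exceeds the LTV cap"; R2 needs "it is in category B" — none of these are established.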